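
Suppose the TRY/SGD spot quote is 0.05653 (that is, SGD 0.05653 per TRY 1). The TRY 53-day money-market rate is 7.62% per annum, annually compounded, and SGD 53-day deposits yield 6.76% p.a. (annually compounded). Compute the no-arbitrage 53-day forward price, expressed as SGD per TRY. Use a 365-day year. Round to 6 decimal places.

0.056464

T = 53/365 years.
Growth of 1 SGD over T: (1 + 0.0676)^(53/365) = 1.0095436.
TRY growth factor: (1 + 0.0762)^(53/365) = 1.0107204.
Forward (SGD per TRY) = 0.05653 × 1.0095436 / 1.0107204 = 0.05646418.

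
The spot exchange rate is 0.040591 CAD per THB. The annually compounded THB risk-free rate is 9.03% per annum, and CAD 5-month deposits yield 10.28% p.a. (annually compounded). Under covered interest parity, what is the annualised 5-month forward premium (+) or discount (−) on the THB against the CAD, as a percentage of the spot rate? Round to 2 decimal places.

+1.14%

T = 5/12 years.
F = S · g_CAD/g_THB = 0.040591 × 1.0416144/1.0366787 = 0.040784257.
(F − S)/S ÷ T = (0.040784257 − 0.040591)/0.040591/(5/12) = 0.011427 → 1.14%.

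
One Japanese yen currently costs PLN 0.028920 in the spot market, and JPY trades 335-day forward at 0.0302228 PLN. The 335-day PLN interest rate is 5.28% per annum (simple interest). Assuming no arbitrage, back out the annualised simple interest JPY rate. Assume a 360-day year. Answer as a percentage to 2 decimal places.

0.42%

T = 335/360 years.
By CIP, F/S equals the PLN-to-JPY growth ratio: 0.0302228/0.02892 = 1.0450484.
The PLN side grows by 1 + 0.0528×335/360 = 1.0491333.
That pins the JPY growth at 1.0039088.
r = (1.0039088 − 1)/(335/360) = 0.004201 → 0.42%.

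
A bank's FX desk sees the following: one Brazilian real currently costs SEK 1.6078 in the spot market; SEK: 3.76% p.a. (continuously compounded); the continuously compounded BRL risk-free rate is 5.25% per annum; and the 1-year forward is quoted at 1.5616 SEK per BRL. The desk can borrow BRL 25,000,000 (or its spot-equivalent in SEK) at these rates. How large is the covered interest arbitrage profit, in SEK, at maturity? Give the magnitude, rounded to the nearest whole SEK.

T = 1 year.
Route A — deposit BRL, sell forward: 25,000,000 × 1.0539025621 × 1.5616 = SEK 41,144,356.02.
Route B — convert at spot, deposit SEK: 25,000,000 × 1.6078 × 1.0383158235 = SEK 41,735,104.53.
The quoted forward undervalues BRL, so borrow BRL, convert to SEK at spot, deposit the SEK at 3.76%, and buy BRL forward at 1.5616 to cover the loan.
The gap between the two covered legs is SEK 590,749.

SEK 590,749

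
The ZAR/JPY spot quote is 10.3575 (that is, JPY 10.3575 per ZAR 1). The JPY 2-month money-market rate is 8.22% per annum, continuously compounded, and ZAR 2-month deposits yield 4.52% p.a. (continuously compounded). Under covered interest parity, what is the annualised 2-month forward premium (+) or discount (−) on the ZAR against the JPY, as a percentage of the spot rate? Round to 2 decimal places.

T = 2/12 years.
CIP forward (JPY per ZAR) = 10.3575 × 1.0137943/1.0075618 = 10.4215686.
(F − S)/S ÷ T = (10.4215686 − 10.3575)/10.3575/(2/12) = 0.037114 → 3.71%.

+3.71%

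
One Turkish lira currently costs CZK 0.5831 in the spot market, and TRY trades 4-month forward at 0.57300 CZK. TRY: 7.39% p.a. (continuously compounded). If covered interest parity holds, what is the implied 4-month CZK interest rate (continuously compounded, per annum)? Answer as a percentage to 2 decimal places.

2.15%

T = 4/12 years.
By CIP, F/S equals the CZK-to-TRY growth ratio: 0.573/0.5831 = 0.9826788.
The TRY side grows by e^(0.0739×4/12) = 1.0249392.
That pins the CZK growth at 1.007186.
r = ln(1.007186)/(4/12) = 0.021481 → 2.15%.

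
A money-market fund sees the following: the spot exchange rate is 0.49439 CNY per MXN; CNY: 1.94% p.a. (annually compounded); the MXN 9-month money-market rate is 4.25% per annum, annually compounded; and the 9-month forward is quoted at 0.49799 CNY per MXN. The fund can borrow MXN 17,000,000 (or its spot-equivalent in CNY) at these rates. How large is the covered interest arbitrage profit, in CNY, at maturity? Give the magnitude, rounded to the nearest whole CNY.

CNY 207,646

T = 9/12 years.
Invest the MXN and cover forward: 17,000,000 × 1.031708593 × 0.49799 = CNY 8,734,269.56.
Convert at spot and invest in CNY: 17,000,000 × 0.49439 × 1.014514998 = CNY 8,526,623.19.
The quoted forward overvalues MXN, so borrow CNY, buy MXN at spot, deposit the MXN at 4.25%, and sell the proceeds forward at 0.49799.
Arbitrage profit = |8,734,269.56 − 8,526,623.19| = CNY 207,646.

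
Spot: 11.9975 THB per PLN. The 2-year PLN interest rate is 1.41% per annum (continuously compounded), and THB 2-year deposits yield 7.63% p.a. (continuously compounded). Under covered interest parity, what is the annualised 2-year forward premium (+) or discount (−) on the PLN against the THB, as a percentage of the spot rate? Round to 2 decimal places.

+6.62%

T = 2 years.
No-arbitrage forward: 11.9975 × 1.1648589 / 1.0286014 = 13.5867933 THB/PLN.
(F − S)/S ÷ T = (13.5867933 − 11.9975)/11.9975/2 = 0.066234 → 6.62%.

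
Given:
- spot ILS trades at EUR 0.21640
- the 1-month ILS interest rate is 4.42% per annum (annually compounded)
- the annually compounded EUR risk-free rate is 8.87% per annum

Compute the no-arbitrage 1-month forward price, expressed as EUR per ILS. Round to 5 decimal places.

T = 1/12 years.
EUR accumulates by (1 + 0.0887)^(1/12) = 1.0071072.
Growth of 1 ILS over T: (1 + 0.0442)^(1/12) = 1.0036108.
So F = 0.2164 × 1.0071072 / 1.0036108 = 0.2171539 (EUR/ILS).

0.21715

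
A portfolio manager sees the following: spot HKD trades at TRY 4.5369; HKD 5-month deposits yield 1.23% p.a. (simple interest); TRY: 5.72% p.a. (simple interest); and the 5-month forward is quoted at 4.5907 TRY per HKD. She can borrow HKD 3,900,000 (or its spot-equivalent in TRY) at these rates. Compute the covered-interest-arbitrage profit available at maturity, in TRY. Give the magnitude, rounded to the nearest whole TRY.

TRY 120,128

T = 5/12 years.
Route A — deposit HKD, sell forward: 3,900,000 × 1.005125 × 4.5907 = TRY 17,995,486.62.
Route B — convert at spot, deposit TRY: 3,900,000 × 4.5369 × 1.0238333333 = TRY 18,115,614.85.
The quoted forward undervalues HKD, so borrow HKD, convert to TRY at spot, deposit the TRY at 5.72%, and buy HKD forward at 4.5907 to cover the loan.
The gap between the two covered legs is TRY 120,128.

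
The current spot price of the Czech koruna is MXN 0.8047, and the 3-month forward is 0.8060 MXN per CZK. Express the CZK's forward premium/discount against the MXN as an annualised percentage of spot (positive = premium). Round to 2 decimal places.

+0.65%

T = 3/12 years.
(F − S)/S = (0.8060 − 0.8047)/0.8047 = 0.0016155.
Per annum: 0.0016155 / (3/12) = 0.006462 = 0.65%.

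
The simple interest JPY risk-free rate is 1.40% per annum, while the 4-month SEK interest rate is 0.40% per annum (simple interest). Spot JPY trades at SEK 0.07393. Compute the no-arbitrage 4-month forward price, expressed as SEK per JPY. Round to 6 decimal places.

T = 4/12 years.
SEK accumulates by 1 + 0.0040×4/12 = 1.0013333.
Growth of 1 JPY over T: 1 + 0.0140×4/12 = 1.0046667.
So F = 0.07393 × 1.0013333 / 1.0046667 = 0.07368471 (SEK/JPY).

0.073685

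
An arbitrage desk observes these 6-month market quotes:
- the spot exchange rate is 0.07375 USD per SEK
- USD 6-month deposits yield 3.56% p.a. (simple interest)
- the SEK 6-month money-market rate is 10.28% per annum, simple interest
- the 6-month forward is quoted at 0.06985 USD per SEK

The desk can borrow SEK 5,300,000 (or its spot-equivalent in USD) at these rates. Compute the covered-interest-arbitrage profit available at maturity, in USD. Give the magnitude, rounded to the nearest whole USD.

T = 6/12 years.
Keep in SEK, deliver into the forward: 5,300,000·1.051400·0.06985 = USD 389,233.54.
Swap to USD now, deposit: 5,300,000·0.07375·1.017800 = USD 397,832.58.
The quoted forward undervalues SEK, so borrow SEK, convert to USD at spot, deposit the USD at 3.56%, and buy SEK forward at 0.06985 to cover the loan.
The gap between the two covered legs is USD 8,599.

USD 8,599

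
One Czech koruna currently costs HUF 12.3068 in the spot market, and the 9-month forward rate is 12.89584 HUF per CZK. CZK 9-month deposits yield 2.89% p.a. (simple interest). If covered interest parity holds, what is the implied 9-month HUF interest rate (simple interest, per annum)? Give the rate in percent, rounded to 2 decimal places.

9.41%

T = 9/12 years.
By CIP, F/S equals the HUF-to-CZK growth ratio: 12.89584/12.3068 = 1.0478630.
The CZK side grows by 1 + 0.0289×9/12 = 1.021675.
That pins the HUF growth at 1.0705754.
(1.0705754 − 1)/T = 0.094101, i.e. 9.41%.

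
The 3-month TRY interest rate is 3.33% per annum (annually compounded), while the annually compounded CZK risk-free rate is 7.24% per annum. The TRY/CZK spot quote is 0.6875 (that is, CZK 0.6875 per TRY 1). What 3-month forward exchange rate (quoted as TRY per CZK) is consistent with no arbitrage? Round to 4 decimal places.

T = 3/12 years.
CZK growth factor: (1 + 0.0724)^(3/12) = 1.0176284.
TRY growth factor: (1 + 0.0333)^(3/12) = 1.008223.
CIP: F = S · (grow CZK)/(grow TRY) = 0.6875 × 1.0176284/1.008223 = 0.6939135 CZK per TRY.
Quoted the other way: 1/0.6939135 = 1.4411 TRY per CZK.

1.4411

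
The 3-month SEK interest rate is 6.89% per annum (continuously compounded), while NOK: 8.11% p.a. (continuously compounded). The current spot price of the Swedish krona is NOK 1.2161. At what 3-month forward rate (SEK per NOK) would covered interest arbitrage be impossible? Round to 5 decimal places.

0.81980

T = 3/12 years.
Growth of 1 NOK over T: e^(0.0811×3/12) = 1.0204819.
SEK accumulates by e^(0.0689×3/12) = 1.0173742.
CIP: F = S · (grow NOK)/(grow SEK) = 1.2161 × 1.0204819/1.0173742 = 1.219815 NOK per SEK.
Quoted the other way: 1/1.219815 = 0.81980 SEK per NOK.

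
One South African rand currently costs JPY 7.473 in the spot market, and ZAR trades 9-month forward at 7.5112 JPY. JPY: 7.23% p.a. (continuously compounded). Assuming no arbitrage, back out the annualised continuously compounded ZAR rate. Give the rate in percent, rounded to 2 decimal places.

6.55%

T = 9/12 years.
F/S = 7.5112/7.473 = 1.0051117 = (growth of JPY) / (growth of ZAR).
JPY growth factor: e^(0.0723×9/12) = 1.0557221.
So the ZAR growth factor = 1.050353.
Take logs: ln 1.050353 / (9/12) = 0.065502, so 6.55%.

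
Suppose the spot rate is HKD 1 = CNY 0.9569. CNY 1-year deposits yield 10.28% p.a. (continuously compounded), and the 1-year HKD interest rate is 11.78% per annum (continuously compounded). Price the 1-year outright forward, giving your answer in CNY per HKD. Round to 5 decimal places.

0.94265

T = 1 year.
CNY growth factor: e^(0.1028×1) = 1.1082697.
Growth of 1 HKD over T: e^(0.1178×1) = 1.1250191.
Forward (CNY per HKD) = 0.9569 × 1.1082697 / 1.1250191 = 0.9426536.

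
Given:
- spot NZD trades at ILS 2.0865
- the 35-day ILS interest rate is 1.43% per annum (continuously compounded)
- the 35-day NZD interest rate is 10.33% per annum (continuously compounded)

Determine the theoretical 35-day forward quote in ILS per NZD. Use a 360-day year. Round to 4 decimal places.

2.0685

T = 35/360 years.
ILS growth factor: e^(0.0143×35/360) = 1.0013912.
NZD growth factor: e^(0.1033×35/360) = 1.0100937.
CIP: F = S · (grow ILS)/(grow NZD) = 2.0865 × 1.0013912/1.0100937 = 2.068524 ILS per NZD.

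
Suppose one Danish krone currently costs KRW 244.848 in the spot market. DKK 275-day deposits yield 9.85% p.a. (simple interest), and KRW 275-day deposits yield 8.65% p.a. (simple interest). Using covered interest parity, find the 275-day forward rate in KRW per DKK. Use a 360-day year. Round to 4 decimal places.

T = 275/360 years.
Growth of 1 KRW over T: 1 + 0.0865×275/360 = 1.066076389.
Growth of 1 DKK over T: 1 + 0.0985×275/360 = 1.075243056.
CIP: F = S · (grow KRW)/(grow DKK) = 244.848 × 1.066076389/1.075243056 = 242.760621 KRW per DKK.

242.7606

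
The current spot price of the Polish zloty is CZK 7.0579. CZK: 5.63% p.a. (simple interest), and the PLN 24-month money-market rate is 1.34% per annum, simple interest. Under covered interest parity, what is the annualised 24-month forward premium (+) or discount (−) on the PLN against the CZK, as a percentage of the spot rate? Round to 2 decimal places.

T = 2 years.
CIP forward (CZK per PLN) = 7.0579 × 1.112600/1.026800 = 7.6476622.
(F − S)/S ÷ T = (7.6476622 − 7.0579)/7.0579/2 = 0.041780 → 4.18%.

+4.18%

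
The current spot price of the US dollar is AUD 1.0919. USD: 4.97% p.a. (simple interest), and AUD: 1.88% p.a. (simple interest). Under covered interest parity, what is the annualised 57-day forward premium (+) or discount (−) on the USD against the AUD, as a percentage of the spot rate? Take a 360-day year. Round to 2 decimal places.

-3.07%

T = 57/360 years.
CIP forward (AUD per USD) = 1.0919 × 1.0029767/1.0078692 = 1.0865996.
(F − S)/S ÷ T = (1.0865996 − 1.0919)/1.0919/(57/360) = -0.030659 → -3.07%.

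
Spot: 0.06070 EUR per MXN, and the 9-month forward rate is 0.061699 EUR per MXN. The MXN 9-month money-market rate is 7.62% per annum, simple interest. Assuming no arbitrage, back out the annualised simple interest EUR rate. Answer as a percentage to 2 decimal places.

T = 9/12 years.
F/S = 0.061699/0.0607 = 1.0164580 = (growth of EUR) / (growth of MXN).
MXN growth factor: 1 + 0.0762×9/12 = 1.057150.
That pins the EUR growth at 1.0745486.
r = (1.0745486 − 1)/(9/12) = 0.099398 → 9.94%.

9.94%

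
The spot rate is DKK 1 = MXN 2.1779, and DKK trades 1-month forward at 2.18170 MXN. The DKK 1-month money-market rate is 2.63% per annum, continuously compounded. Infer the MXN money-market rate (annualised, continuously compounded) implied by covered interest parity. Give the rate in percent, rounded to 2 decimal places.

T = 1/12 years.
F/S = 2.1817/2.1779 = 1.0017448 = (growth of MXN) / (growth of DKK).
DKK growth factor: e^(0.0263×1/12) = 1.0021941.
So the MXN growth factor = 1.0039427.
Take logs: ln 1.0039427 / (1/12) = 0.047219, so 4.72%.

4.72%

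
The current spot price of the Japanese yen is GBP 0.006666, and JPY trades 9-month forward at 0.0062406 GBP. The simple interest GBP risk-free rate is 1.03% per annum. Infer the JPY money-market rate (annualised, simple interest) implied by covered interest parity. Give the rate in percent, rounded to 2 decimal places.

T = 9/12 years.
By CIP, F/S equals the GBP-to-JPY growth ratio: 0.0062406/0.006666 = 0.9361836.
GBP growth factor: 1 + 0.0103×9/12 = 1.007725.
So the JPY growth factor = 1.0764181.
(1.0764181 − 1)/T = 0.101891, i.e. 10.19%.

10.19%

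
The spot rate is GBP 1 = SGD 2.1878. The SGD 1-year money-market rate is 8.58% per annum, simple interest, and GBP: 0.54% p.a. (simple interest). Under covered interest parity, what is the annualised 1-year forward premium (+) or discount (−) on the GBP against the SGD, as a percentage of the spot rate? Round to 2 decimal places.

T = 1 year.
CIP forward (SGD per GBP) = 2.1878 × 1.085800/1.005400 = 2.3627544.
Annualised premium = (F − S)/S × (1/T) = (2.3627544 − 2.1878)/2.1878 ÷ 1 = 8.00%.

+8.00%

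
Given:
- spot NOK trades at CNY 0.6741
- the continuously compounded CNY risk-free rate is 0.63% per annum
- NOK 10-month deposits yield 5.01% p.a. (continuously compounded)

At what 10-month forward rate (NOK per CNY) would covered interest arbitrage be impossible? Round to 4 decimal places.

1.5386

T = 10/12 years.
CNY accumulates by e^(0.0063×10/12) = 1.0052638.
NOK growth factor: e^(0.0501×10/12) = 1.0426338.
CIP: F = S · (grow CNY)/(grow NOK) = 0.6741 × 1.0052638/1.0426338 = 0.6499390 CNY per NOK.
Invert for NOK per CNY: 1 / 0.6499390 = 1.5386.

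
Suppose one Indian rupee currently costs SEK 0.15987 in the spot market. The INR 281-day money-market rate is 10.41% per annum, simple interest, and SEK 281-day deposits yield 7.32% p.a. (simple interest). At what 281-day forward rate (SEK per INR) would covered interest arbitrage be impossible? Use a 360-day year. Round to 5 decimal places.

0.15630

T = 281/360 years.
Growth of 1 SEK over T: 1 + 0.0732×281/360 = 1.0571367.
INR growth factor: 1 + 0.1041×281/360 = 1.0812558.
CIP: F = S · (grow SEK)/(grow INR) = 0.15987 × 1.0571367/1.0812558 = 0.1563038 SEK per INR.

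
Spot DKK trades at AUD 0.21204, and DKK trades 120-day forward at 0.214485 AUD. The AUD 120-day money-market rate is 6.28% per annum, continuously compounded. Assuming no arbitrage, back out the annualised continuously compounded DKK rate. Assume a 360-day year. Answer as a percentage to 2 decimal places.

2.84%

T = 120/360 years.
CIP gives F = S · g_AUD/g_DKK, so g_AUD/g_DKK = 0.214485/0.21204 = 1.0115308.
The AUD side grows by e^(0.0628×120/360) = 1.021154.
Hence g_DKK = 1.0095135.
Take logs: ln 1.0095135 / (120/360) = 0.028406, so 2.84%.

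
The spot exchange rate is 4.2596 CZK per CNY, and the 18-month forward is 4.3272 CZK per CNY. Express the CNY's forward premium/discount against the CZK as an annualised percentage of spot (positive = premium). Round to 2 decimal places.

+1.06%

T = 18/12 years.
(F − S)/S = (4.3272 − 4.2596)/4.2596 = 0.0158700.
Annualise by dividing by T: 0.0158700 / (18/12) = 0.010580 → 1.06%.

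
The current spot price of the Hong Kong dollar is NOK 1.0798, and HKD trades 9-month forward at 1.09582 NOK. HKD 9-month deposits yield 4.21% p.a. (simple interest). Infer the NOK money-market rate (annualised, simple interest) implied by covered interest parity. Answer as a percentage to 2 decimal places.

T = 9/12 years.
By CIP, F/S equals the NOK-to-HKD growth ratio: 1.09582/1.0798 = 1.0148361.
The HKD side grows by 1 + 0.0421×9/12 = 1.031575.
Hence g_NOK = 1.0468795.
(1.0468795 − 1)/T = 0.062506, i.e. 6.25%.

6.25%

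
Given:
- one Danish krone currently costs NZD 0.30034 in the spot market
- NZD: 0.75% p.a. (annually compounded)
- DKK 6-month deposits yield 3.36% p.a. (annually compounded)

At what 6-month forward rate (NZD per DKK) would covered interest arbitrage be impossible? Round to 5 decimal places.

T = 6/12 years.
NZD accumulates by (1 + 0.0075)^(6/12) = 1.003743.
DKK accumulates by (1 + 0.0336)^(6/12) = 1.0166612.
So F = 0.30034 × 1.003743 / 1.0166612 = 0.2965237 (NZD/DKK).

0.29652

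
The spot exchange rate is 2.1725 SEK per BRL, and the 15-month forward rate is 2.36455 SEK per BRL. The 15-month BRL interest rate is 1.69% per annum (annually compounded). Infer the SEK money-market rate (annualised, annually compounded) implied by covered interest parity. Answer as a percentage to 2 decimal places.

8.82%

T = 15/12 years.
By CIP, F/S equals the SEK-to-BRL growth ratio: 2.36455/2.1725 = 1.0884005.
The BRL side grows by (1 + 0.0169)^(15/12) = 1.0211694.
Hence g_SEK = 1.1114413.
r = 1.1114413^(12/15) − 1 = 0.088201 → 8.82%.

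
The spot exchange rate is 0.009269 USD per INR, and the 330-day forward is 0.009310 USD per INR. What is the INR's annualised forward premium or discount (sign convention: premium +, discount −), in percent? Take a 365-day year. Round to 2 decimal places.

+0.49%

T = 330/365 years.
INR trades forward at +0.44233% vs spot over the period.
Per annum: 0.0044233 / (330/365) = 0.004892 = 0.49%.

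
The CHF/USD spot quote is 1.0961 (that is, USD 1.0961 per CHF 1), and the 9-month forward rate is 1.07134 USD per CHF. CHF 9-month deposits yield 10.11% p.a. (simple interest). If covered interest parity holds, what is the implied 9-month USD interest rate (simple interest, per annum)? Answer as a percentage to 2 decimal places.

6.87%

T = 9/12 years.
F/S = 1.07134/1.0961 = 0.9774108 = (growth of USD) / (growth of CHF).
CHF growth factor: 1 + 0.1011×9/12 = 1.075825.
So the USD growth factor = 1.051523.
r = (1.051523 − 1)/(9/12) = 0.068697 → 6.87%.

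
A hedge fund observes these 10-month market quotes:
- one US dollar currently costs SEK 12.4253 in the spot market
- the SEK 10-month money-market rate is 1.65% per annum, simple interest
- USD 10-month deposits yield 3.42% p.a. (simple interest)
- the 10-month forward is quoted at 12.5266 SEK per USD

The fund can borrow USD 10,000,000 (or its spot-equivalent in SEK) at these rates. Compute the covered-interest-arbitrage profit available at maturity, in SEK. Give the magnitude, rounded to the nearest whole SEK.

T = 10/12 years.
Route A — deposit USD, sell forward: 10,000,000 × 1.028500 × 12.5266 = SEK 128,836,081.00.
Route B — convert at spot, deposit SEK: 10,000,000 × 12.4253 × 1.013750 = SEK 125,961,478.75.
The quoted forward overvalues USD, so borrow SEK, buy USD at spot, deposit the USD at 3.42%, and sell the proceeds forward at 12.5266.
Arbitrage profit = |128,836,081.00 − 125,961,478.75| = SEK 2,874,602.

SEK 2,874,602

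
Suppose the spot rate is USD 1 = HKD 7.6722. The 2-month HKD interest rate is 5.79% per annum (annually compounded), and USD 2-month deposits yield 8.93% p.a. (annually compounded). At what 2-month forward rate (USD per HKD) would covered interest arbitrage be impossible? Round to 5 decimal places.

0.13098

T = 2/12 years.
HKD accumulates by (1 + 0.0579)^(2/12) = 1.0094251.
Growth of 1 USD over T: (1 + 0.0893)^(2/12) = 1.014358.
CIP: F = S · (grow HKD)/(grow USD) = 7.6722 × 1.0094251/1.014358 = 7.634890 HKD per USD.
Invert for USD per HKD: 1 / 7.634890 = 0.13098.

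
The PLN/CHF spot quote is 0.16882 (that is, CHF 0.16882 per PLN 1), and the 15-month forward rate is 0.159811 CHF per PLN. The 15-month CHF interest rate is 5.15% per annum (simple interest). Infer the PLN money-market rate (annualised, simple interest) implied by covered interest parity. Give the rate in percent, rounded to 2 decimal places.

9.95%

T = 15/12 years.
CIP gives F = S · g_CHF/g_PLN, so g_CHF/g_PLN = 0.159811/0.16882 = 0.9466355.
CHF growth factor: 1 + 0.0515×15/12 = 1.064375.
So the PLN growth factor = 1.1243768.
(1.1243768 − 1)/T = 0.099501, i.e. 9.95%.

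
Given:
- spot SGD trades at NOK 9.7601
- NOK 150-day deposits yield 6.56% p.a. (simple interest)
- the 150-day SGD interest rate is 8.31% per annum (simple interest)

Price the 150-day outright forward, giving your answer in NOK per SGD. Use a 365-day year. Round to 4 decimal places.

T = 150/365 years.
Growth of 1 NOK over T: 1 + 0.0656×150/365 = 1.0269589.
Growth of 1 SGD over T: 1 + 0.0831×150/365 = 1.0341507.
So F = 9.7601 × 1.0269589 / 1.0341507 = 9.692225 (NOK/SGD).

9.6922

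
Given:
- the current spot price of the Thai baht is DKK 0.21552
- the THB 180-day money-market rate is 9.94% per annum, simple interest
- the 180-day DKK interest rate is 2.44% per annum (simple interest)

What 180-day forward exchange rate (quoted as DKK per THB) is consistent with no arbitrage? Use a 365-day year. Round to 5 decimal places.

T = 180/365 years.
DKK accumulates by 1 + 0.0244×180/365 = 1.0120329.
THB growth factor: 1 + 0.0994×180/365 = 1.0490192.
So F = 0.21552 × 1.0120329 / 1.0490192 = 0.2079212 (DKK/THB).

0.20792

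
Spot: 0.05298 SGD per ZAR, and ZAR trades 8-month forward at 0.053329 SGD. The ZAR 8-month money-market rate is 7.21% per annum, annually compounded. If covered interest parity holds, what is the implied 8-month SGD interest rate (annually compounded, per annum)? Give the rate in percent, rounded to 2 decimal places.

T = 8/12 years.
By CIP, F/S equals the SGD-to-ZAR growth ratio: 0.053329/0.05298 = 1.0065874.
ZAR growth factor: (1 + 0.0721)^(8/12) = 1.0475068.
Hence g_SGD = 1.0544071.
Annualise: 1.0544071^(12/8) − 1 = 0.082711 = 8.27%.

8.27%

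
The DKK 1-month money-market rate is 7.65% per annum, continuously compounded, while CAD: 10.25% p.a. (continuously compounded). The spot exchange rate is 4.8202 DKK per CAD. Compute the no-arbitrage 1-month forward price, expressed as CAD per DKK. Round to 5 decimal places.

T = 1/12 years.
DKK accumulates by e^(0.0765×1/12) = 1.0063954.
CAD accumulates by e^(0.1025×1/12) = 1.0085783.
So F = 4.8202 × 1.0063954 / 1.0085783 = 4.809767 (DKK/CAD).
Invert for CAD per DKK: 1 / 4.809767 = 0.20791.

0.20791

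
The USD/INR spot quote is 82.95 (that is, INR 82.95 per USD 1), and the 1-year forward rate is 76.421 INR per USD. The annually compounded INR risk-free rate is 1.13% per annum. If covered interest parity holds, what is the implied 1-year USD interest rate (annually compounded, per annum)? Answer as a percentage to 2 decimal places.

9.77%

T = 1 year.
CIP gives F = S · g_INR/g_USD, so g_INR/g_USD = 76.421/82.95 = 0.9212899.
The INR side grows by (1 + 0.0113)^1 = 1.011300.
So the USD growth factor = 1.0977001.
Annualise: 1.0977001^(1/1) − 1 = 0.097700 = 9.77%.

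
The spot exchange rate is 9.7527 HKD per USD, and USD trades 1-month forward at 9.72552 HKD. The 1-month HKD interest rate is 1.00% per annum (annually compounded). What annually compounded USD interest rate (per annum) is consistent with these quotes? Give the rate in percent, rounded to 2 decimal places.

4.44%

T = 1/12 years.
F/S = 9.72552/9.7527 = 0.9972131 = (growth of HKD) / (growth of USD).
HKD growth factor: (1 + 0.0100)^(1/12) = 1.0008295.
Hence g_USD = 1.0036265.
Annualise: 1.0036265^(12/1) − 1 = 0.044397 = 4.44%.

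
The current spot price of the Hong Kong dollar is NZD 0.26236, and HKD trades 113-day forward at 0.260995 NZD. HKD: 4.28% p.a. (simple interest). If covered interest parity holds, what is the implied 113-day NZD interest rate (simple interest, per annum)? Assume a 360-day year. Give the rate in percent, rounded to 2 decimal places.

T = 113/360 years.
By CIP, F/S equals the NZD-to-HKD growth ratio: 0.260995/0.26236 = 0.9947972.
The HKD side grows by 1 + 0.0428×113/360 = 1.0134344.
So the NZD growth factor = 1.0081617.
r = (1.0081617 − 1)/(113/360) = 0.026002 → 2.60%.

2.60%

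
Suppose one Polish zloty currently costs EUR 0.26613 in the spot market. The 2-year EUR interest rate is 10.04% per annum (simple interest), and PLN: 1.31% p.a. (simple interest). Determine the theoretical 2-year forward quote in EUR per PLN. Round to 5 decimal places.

T = 2 years.
EUR accumulates by 1 + 0.1004×2 = 1.200800.
PLN accumulates by 1 + 0.0131×2 = 1.026200.
So F = 0.26613 × 1.200800 / 1.026200 = 0.3114100 (EUR/PLN).

0.31141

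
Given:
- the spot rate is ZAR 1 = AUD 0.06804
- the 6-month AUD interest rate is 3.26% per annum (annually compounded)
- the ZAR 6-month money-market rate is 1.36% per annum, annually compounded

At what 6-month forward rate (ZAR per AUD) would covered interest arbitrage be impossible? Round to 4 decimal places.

T = 6/12 years.
AUD growth factor: (1 + 0.0326)^(6/12) = 1.01616928.
Growth of 1 ZAR over T: (1 + 0.0136)^(6/12) = 1.00677704.
So F = 0.06804 × 1.01616928 / 1.00677704 = 0.068674746 (AUD/ZAR).
Invert for ZAR per AUD: 1 / 0.068674746 = 14.5614.

14.5614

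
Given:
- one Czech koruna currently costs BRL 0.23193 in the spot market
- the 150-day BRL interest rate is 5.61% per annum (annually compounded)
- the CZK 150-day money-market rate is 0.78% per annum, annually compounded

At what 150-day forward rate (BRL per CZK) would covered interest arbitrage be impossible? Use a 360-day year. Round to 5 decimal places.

0.23650

T = 150/360 years.
Growth of 1 BRL over T: (1 + 0.0561)^(150/360) = 1.0230035.
CZK growth factor: (1 + 0.0078)^(150/360) = 1.0032426.
So F = 0.23193 × 1.0230035 / 1.0032426 = 0.2364983 (BRL/CZK).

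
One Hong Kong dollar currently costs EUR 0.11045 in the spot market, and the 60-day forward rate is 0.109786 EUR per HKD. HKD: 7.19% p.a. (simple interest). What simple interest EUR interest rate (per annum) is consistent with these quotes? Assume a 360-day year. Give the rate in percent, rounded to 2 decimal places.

3.54%

T = 60/360 years.
By CIP, F/S equals the EUR-to-HKD growth ratio: 0.109786/0.11045 = 0.9939882.
The HKD side grows by 1 + 0.0719×60/360 = 1.0119833.
So the EUR growth factor = 1.0058995.
(1.0058995 − 1)/T = 0.035397, i.e. 3.54%.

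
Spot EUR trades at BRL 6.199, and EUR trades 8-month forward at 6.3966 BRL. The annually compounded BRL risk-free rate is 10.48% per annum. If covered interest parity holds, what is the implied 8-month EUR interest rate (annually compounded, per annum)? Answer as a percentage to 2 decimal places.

5.40%

T = 8/12 years.
CIP gives F = S · g_BRL/g_EUR, so g_BRL/g_EUR = 6.3966/6.199 = 1.0318761.
The BRL side grows by (1 + 0.1048)^(8/12) = 1.0686999.
Hence g_EUR = 1.0356863.
r = 1.0356863^(12/8) − 1 = 0.054004 → 5.40%.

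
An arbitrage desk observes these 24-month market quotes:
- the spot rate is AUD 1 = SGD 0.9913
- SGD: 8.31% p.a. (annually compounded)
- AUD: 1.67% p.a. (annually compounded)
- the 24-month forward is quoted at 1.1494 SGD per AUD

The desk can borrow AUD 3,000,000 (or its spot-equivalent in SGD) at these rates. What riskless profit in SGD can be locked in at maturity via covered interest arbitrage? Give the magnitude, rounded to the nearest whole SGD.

T = 2 years.
Keep in AUD, deliver into the forward: 3,000,000·1.03367889·1.1494 = SGD 3,564,331.55.
Swap to SGD now, deposit: 3,000,000·0.9913·1.17310561 = SGD 3,488,698.77.
The quoted forward overvalues AUD, so borrow SGD, buy AUD at spot, deposit the AUD at 1.67%, and sell the proceeds forward at 1.1494.
Arbitrage profit = |3,564,331.55 − 3,488,698.77| = SGD 75,633.

SGD 75,633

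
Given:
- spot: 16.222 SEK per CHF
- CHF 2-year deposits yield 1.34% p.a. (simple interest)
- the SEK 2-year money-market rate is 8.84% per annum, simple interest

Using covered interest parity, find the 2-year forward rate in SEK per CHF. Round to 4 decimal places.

18.5918

T = 2 years.
SEK growth factor: 1 + 0.0884×2 = 1.176800.
Growth of 1 CHF over T: 1 + 0.0134×2 = 1.026800.
CIP: F = S · (grow SEK)/(grow CHF) = 16.222 × 1.176800/1.026800 = 18.591790 SEK per CHF.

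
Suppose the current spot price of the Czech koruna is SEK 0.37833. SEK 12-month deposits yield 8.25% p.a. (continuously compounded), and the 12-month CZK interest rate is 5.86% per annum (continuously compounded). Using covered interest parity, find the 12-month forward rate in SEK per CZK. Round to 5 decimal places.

T = 1 year.
SEK growth factor: e^(0.0825×1) = 1.0859987.
CZK accumulates by e^(0.0586×1) = 1.060351.
CIP: F = S · (grow SEK)/(grow CZK) = 0.37833 × 1.0859987/1.060351 = 0.3874810 SEK per CZK.

0.38748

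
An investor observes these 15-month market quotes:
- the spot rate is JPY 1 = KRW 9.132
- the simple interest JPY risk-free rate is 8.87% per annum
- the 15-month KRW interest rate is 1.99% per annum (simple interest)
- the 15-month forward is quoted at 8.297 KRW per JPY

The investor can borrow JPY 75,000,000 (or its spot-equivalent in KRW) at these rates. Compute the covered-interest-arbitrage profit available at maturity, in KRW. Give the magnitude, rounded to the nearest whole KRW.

T = 15/12 years.
Invest the JPY and cover forward: 75,000,000 × 1.110875 × 8.297 = KRW 691,269,740.63.
Convert at spot and invest in KRW: 75,000,000 × 9.132 × 1.024875 = KRW 701,936,887.50.
The quoted forward undervalues JPY, so borrow JPY, convert to KRW at spot, deposit the KRW at 1.99%, and buy JPY forward at 8.297 to cover the loan.
The gap between the two covered legs is KRW 10,667,147.

KRW 10,667,147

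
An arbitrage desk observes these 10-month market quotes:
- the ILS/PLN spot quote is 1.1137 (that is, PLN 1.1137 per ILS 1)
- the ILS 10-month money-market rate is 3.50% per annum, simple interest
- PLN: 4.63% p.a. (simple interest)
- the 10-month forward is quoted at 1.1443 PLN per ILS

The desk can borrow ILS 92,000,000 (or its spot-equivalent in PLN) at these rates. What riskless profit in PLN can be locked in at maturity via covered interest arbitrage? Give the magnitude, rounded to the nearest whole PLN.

PLN 1,932,475

T = 10/12 years.
Invest the ILS and cover forward: 92,000,000 × 1.02916666667 × 1.1443 = PLN 108,346,138.33.
Convert at spot and invest in PLN: 92,000,000 × 1.1137 × 1.03858333333 = PLN 106,413,663.77.
The quoted forward overvalues ILS, so borrow PLN, buy ILS at spot, deposit the ILS at 3.50%, and sell the proceeds forward at 1.1443.
Profit = 108,346,138.33 − 106,413,663.77 = PLN 1,932,475.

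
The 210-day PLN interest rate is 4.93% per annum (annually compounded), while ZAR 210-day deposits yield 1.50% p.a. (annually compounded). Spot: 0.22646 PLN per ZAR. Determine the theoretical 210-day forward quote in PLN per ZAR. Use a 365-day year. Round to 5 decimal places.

0.23083

T = 210/365 years.
Growth of 1 PLN over T: (1 + 0.0493)^(210/365) = 1.0280742.
ZAR growth factor: (1 + 0.0150)^(210/365) = 1.0086028.
So F = 0.22646 × 1.0280742 / 1.0086028 = 0.2308319 (PLN/ZAR).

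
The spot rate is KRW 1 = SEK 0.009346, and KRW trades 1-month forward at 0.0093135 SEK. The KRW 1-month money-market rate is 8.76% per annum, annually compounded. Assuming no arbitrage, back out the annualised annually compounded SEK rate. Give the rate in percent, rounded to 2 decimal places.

T = 1/12 years.
CIP gives F = S · g_SEK/g_KRW, so g_SEK/g_KRW = 0.0093135/0.009346 = 0.9965226.
KRW growth factor: (1 + 0.0876)^(1/12) = 1.0070223.
So the SEK growth factor = 1.0035205.
r = 1.0035205^(12/1) − 1 = 0.043074 → 4.31%.

4.31%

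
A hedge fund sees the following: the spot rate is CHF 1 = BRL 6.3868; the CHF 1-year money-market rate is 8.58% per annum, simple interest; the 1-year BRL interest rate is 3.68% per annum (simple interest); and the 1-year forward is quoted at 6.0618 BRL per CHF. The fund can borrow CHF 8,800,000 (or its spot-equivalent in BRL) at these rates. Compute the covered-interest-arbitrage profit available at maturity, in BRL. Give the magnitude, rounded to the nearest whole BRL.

T = 1 year.
Route A — deposit CHF, sell forward: 8,800,000 × 1.085800 × 6.0618 = BRL 57,920,741.47.
Route B — convert at spot, deposit BRL: 8,800,000 × 6.3868 × 1.036800 = BRL 58,272,141.31.
The quoted forward undervalues CHF, so borrow CHF, convert to BRL at spot, deposit the BRL at 3.68%, and buy CHF forward at 6.0618 to cover the loan.
Profit = 58,272,141.31 − 57,920,741.47 = BRL 351,400.

BRL 351,400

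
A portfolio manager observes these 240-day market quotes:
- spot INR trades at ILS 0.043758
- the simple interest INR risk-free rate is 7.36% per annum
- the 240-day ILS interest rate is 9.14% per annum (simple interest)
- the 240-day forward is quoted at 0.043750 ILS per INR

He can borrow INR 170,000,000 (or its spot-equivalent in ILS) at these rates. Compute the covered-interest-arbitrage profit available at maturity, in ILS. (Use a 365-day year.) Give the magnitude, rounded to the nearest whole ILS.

ILS 88,491

T = 240/365 years.
Keep in INR, deliver into the forward: 170,000,000·1.048394521·0.043750 = ILS 7,797,434.25.
Swap to ILS now, deposit: 170,000,000·0.043758·1.06009863 = ILS 7,885,925.29.
The quoted forward undervalues INR, so borrow INR, convert to ILS at spot, deposit the ILS at 9.14%, and buy INR forward at 0.043750 to cover the loan.
Profit = 7,885,925.29 − 7,797,434.25 = ILS 88,491.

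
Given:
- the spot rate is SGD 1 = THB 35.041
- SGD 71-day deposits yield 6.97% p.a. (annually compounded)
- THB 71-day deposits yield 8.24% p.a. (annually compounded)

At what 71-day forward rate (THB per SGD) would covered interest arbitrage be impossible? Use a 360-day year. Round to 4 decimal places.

35.1227

T = 71/360 years.
THB growth factor: (1 + 0.0824)^(71/360) = 1.01573878.
Growth of 1 SGD over T: (1 + 0.0697)^(71/360) = 1.01337717.
CIP: F = S · (grow THB)/(grow SGD) = 35.041 × 1.01573878/1.01337717 = 35.122661 THB per SGD.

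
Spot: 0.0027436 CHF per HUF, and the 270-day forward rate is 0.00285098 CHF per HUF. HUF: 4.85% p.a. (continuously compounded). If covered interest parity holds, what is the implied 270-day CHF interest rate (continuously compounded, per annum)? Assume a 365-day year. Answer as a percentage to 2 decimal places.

10.04%

T = 270/365 years.
By CIP, F/S equals the CHF-to-HUF growth ratio: 0.00285098/0.0027436 = 1.0391384.
HUF growth factor: e^(0.0485×270/365) = 1.036528.
Hence g_CHF = 1.077096.
r = ln(1.077096)/(270/365) = 0.100400 → 10.04%.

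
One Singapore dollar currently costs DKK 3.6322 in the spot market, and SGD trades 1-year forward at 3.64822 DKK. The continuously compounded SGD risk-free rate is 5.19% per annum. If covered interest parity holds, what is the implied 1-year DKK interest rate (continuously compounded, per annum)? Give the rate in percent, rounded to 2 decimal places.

5.63%

T = 1 year.
CIP gives F = S · g_DKK/g_SGD, so g_DKK/g_SGD = 3.64822/3.6322 = 1.0044106.
SGD growth factor: e^(0.0519×1) = 1.0532704.
So the DKK growth factor = 1.057916.
r = ln(1.057916)/1 = 0.056301 → 5.63%.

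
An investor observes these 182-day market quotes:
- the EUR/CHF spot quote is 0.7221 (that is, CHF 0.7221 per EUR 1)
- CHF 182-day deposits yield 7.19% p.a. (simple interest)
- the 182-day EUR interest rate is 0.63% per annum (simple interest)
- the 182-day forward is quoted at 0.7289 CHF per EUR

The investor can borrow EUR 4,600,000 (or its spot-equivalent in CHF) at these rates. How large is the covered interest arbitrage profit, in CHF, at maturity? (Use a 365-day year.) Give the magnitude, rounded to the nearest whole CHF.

T = 182/365 years.
Route A — deposit EUR, sell forward: 4,600,000 × 1.00314137 × 0.7289 = CHF 3,363,472.83.
Route B — convert at spot, deposit CHF: 4,600,000 × 0.7221 × 1.035851507 = CHF 3,440,746.52.
The quoted forward undervalues EUR, so borrow EUR, convert to CHF at spot, deposit the CHF at 7.19%, and buy EUR forward at 0.7289 to cover the loan.
Profit = 3,440,746.52 − 3,363,472.83 = CHF 77,274.

CHF 77,274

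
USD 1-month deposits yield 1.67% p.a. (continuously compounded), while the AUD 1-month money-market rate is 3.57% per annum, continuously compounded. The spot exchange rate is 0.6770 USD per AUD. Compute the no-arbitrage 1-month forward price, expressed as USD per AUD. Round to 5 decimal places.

T = 1/12 years.
USD accumulates by e^(0.0167×1/12) = 1.0013926.
AUD accumulates by e^(0.0357×1/12) = 1.0029794.
Forward (USD per AUD) = 0.677 × 1.0013926 / 1.0029794 = 0.6759289.

0.67593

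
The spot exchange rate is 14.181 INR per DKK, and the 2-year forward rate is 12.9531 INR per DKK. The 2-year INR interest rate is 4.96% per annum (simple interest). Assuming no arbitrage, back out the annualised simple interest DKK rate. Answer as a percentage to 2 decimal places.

10.17%

T = 2 years.
F/S = 12.9531/14.181 = 0.9134123 = (growth of INR) / (growth of DKK).
INR growth factor: 1 + 0.0496×2 = 1.099200.
Hence g_DKK = 1.2033996.
r = (1.2033996 − 1)/2 = 0.101700 → 10.17%.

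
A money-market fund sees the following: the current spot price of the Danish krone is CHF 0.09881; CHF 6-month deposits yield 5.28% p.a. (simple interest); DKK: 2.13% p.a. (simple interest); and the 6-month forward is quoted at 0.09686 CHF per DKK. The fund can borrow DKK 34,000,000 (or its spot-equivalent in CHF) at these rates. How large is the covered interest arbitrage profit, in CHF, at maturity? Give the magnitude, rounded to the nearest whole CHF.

T = 6/12 years.
Route A — deposit DKK, sell forward: 34,000,000 × 1.010650 × 0.09686 = CHF 3,328,313.01.
Route B — convert at spot, deposit CHF: 34,000,000 × 0.09881 × 1.026400 = CHF 3,448,231.86.
The quoted forward undervalues DKK, so borrow DKK, convert to CHF at spot, deposit the CHF at 5.28%, and buy DKK forward at 0.09686 to cover the loan.
Profit = 3,448,231.86 − 3,328,313.01 = CHF 119,919.

CHF 119,919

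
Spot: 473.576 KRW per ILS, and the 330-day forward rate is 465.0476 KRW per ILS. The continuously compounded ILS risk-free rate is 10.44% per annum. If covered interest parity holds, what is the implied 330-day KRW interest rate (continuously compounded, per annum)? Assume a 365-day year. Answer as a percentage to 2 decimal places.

T = 330/365 years.
F/S = 465.0476/473.576 = 0.9819915 = (growth of KRW) / (growth of ILS).
ILS growth factor: e^(0.1044×330/365) = 1.0989872.
Hence g_KRW = 1.0791961.
r = ln(1.0791961)/(330/365) = 0.084300 → 8.43%.

8.43%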